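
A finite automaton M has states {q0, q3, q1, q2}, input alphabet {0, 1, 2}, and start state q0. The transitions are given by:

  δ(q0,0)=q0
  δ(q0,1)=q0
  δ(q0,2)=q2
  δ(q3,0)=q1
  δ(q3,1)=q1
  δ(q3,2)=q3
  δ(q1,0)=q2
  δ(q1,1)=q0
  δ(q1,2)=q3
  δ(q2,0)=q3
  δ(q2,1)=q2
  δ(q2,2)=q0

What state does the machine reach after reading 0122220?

start at q0
read '0': q0 → q0
read '1': q0 → q0
read '2': q0 → q2
read '2': q2 → q0
read '2': q0 → q2
read '2': q2 → q0
read '0': q0 → q0

q0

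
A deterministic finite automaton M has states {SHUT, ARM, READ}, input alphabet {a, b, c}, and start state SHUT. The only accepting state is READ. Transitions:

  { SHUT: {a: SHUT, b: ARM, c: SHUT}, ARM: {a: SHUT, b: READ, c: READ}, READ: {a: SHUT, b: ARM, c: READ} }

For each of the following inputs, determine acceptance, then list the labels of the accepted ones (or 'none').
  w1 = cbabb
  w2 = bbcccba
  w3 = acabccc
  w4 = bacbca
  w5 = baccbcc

w1: SHUT → SHUT → ARM → SHUT → ARM → READ  → end READ, accepted
w2: SHUT → ARM → READ → READ → READ → READ → ARM → SHUT  → end SHUT, rejected
w3: SHUT → SHUT → SHUT → SHUT → ARM → READ → READ → READ  → end READ, accepted
w4: SHUT → ARM → SHUT → SHUT → ARM → READ → SHUT  → end SHUT, rejected
w5: SHUT → ARM → SHUT → SHUT → SHUT → ARM → READ → READ  → end READ, accepted

w1, w3, w5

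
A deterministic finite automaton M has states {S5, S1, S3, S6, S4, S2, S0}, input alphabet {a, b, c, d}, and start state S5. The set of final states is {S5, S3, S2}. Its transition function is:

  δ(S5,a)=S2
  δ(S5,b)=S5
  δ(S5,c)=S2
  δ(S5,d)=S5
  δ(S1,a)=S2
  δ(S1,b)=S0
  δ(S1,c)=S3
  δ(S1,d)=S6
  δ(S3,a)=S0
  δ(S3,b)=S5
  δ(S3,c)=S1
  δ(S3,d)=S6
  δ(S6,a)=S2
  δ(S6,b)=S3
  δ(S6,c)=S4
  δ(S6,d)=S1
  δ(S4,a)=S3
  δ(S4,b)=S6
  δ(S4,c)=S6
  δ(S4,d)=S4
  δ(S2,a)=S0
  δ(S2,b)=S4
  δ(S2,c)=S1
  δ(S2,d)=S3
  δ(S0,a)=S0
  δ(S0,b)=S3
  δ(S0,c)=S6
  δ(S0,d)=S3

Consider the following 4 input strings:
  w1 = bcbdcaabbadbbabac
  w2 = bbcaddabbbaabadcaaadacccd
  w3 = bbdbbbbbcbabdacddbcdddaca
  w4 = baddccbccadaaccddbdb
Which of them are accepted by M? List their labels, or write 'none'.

w3

w1: S5 → S5 → S2 → S4 → S4 → S6 → S2 → S0 → S3 → S5 → S2 → S3 → S5 → S5 → S2 → S4 → S3 → S1  → end S1, rejected
w2: S5 → S5 → S5 → S2 → S0 → S3 → S6 → S2 → S4 → S6 → S3 → S0 → S0 → S3 → S0 → S3 → S1 → S2 → S0 → S0 → S3 → S0 → S6 → S4 → S6 → S1  → end S1, rejected
w3: S5 → S5 → S5 → S5 → S5 → S5 → S5 → S5 → S5 → S2 → S4 → S3 → S5 → S5 → S2 → S1 → S6 → S1 → S0 → S6 → S1 → S6 → S1 → S2 → S1 → S2  → end S2, accepted
w4: S5 → S5 → S2 → S3 → S6 → S4 → S6 → S3 → S1 → S3 → S0 → S3 → S0 → S0 → S6 → S4 → S4 → S4 → S6 → S1 → S0  → end S0, rejected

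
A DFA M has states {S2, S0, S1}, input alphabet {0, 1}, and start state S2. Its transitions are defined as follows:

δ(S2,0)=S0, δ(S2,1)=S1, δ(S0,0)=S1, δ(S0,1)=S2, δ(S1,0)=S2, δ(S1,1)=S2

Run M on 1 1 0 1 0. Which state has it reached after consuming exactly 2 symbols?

Trace: S2 -1-> S1 -1-> S2
After 2 symbols: S2.

S2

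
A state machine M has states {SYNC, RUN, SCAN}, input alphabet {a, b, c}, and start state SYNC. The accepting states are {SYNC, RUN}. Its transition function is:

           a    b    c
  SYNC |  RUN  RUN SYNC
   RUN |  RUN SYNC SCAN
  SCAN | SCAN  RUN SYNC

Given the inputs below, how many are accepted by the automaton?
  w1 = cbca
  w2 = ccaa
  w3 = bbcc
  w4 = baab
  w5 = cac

3

w1: SYNC → SYNC → RUN → SCAN → SCAN  → end SCAN, rejected
w2: SYNC → SYNC → SYNC → RUN → RUN  → end RUN, accepted
w3: SYNC → RUN → SYNC → SYNC → SYNC  → end SYNC, accepted
w4: SYNC → RUN → RUN → RUN → SYNC  → end SYNC, accepted
w5: SYNC → SYNC → RUN → SCAN  → end SCAN, rejected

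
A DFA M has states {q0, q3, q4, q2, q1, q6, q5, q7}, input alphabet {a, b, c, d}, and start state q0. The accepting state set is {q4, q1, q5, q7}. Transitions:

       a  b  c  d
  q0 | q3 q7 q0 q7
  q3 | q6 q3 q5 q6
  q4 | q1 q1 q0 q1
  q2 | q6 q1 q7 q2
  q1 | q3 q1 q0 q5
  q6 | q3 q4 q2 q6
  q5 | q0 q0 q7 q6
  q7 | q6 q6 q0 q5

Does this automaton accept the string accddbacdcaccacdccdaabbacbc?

q0 → q3 → q5 → q7 → q5 → q6 → q4 → q1 → q0 → q7 → q0 → q3 → q5 → q7 → q6 → q2 → q2 → q7 → q0 → q7 → q6 → q3 → q3 → q3 → q6 → q2 → q1 → q0
End state q0 is not accepting.

No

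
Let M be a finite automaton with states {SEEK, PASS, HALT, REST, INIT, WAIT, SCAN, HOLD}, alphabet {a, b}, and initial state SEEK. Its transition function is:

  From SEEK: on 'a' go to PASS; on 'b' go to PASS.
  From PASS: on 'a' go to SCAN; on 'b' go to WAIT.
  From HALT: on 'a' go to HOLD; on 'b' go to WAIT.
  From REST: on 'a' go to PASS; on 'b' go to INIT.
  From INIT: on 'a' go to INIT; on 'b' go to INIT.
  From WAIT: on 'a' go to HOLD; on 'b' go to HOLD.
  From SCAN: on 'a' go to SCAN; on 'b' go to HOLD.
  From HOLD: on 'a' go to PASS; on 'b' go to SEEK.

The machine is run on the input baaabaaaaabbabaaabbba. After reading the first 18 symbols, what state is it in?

Trace: SEEK -b-> PASS -a-> SCAN -a-> SCAN -a-> SCAN -b-> HOLD -a-> PASS -a-> SCAN -a-> SCAN -a-> SCAN -a-> SCAN -b-> HOLD -b-> SEEK -a-> PASS -b-> WAIT -a-> HOLD -a-> PASS -a-> SCAN -b-> HOLD
After 18 symbols: HOLD.

HOLD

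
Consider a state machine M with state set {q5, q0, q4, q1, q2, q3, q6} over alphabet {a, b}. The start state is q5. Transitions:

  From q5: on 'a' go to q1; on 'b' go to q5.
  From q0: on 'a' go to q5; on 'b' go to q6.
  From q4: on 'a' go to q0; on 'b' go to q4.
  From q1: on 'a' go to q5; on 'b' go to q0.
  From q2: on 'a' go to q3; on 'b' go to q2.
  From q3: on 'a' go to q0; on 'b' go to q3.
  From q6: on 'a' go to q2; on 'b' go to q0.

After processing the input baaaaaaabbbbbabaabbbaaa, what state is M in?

q5 → q5 → q1 → q5 → q1 → q5 → q1 → q5 → q1 → q0 → q6 → q0 → q6 → q0 → q5 → q5 → q1 → q5 → q5 → q5 → q5 → q1 → q5 → q1

q1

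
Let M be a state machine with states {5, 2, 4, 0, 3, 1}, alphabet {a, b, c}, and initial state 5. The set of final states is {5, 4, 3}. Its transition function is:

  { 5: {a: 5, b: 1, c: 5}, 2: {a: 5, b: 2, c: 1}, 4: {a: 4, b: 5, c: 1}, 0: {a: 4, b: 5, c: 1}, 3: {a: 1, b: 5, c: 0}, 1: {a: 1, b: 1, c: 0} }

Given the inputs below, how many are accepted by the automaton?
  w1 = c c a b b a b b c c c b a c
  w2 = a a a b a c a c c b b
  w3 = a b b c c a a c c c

w1: Trace: 5 -c-> 5 -c-> 5 -a-> 5 -b-> 1 -b-> 1 -a-> 1 -b-> 1 -b-> 1 -c-> 0 -c-> 1 -c-> 0 -b-> 5 -a-> 5 -c-> 5  → end 5, accepted
w2: Trace: 5 -a-> 5 -a-> 5 -a-> 5 -b-> 1 -a-> 1 -c-> 0 -a-> 4 -c-> 1 -c-> 0 -b-> 5 -b-> 1  → end 1, rejected
w3: Trace: 5 -a-> 5 -b-> 1 -b-> 1 -c-> 0 -c-> 1 -a-> 1 -a-> 1 -c-> 0 -c-> 1 -c-> 0  → end 0, rejected

1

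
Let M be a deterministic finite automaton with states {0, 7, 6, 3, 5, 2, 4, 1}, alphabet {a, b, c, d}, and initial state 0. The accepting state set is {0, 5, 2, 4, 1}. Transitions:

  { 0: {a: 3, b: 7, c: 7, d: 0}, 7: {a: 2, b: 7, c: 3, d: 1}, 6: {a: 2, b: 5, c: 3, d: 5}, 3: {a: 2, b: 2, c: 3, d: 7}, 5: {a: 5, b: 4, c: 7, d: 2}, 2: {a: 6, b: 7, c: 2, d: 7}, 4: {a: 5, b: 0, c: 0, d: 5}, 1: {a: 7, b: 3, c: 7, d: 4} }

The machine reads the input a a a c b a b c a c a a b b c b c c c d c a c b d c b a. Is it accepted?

Yes

0 → 3 → 2 → 6 → 3 → 2 → 6 → 5 → 7 → 2 → 2 → 6 → 2 → 7 → 7 → 3 → 2 → 2 → 2 → 2 → 7 → 3 → 2 → 2 → 7 → 1 → 7 → 7 → 2
End state 2 is accepting.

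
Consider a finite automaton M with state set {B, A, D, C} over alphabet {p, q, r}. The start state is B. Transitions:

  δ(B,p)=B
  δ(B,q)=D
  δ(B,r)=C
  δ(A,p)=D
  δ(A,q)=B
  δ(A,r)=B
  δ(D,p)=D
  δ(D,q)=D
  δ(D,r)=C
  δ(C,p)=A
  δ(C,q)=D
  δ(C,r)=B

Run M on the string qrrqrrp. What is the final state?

B → D → C → B → D → C → B → B

B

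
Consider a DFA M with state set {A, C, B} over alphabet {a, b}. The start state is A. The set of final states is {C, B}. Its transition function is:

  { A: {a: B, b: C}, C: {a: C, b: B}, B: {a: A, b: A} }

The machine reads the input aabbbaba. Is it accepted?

A → B → A → C → B → A → B → A → B
End state B is accepting.

Yes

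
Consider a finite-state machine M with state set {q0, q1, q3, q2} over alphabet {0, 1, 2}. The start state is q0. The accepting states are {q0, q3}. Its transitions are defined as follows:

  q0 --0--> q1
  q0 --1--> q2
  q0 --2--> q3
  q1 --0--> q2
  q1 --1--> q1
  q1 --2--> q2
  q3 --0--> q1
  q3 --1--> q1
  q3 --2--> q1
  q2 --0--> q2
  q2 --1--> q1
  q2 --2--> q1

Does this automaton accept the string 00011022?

No

Trace: q0 -0-> q1 -0-> q2 -0-> q2 -1-> q1 -1-> q1 -0-> q2 -2-> q1 -2-> q2
End state q2 is not accepting.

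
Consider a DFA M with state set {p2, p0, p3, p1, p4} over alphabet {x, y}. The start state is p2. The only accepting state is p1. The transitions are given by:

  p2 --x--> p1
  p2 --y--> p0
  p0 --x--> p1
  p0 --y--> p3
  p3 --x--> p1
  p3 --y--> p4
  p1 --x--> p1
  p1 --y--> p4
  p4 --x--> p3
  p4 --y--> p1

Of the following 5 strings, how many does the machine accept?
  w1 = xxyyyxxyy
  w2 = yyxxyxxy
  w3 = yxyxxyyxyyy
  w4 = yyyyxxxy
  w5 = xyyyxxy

1

w1: p2 → p1 → p1 → p4 → p1 → p4 → p3 → p1 → p4 → p1  → end p1, accepted
w2: p2 → p0 → p3 → p1 → p1 → p4 → p3 → p1 → p4  → end p4, rejected
w3: p2 → p0 → p1 → p4 → p3 → p1 → p4 → p1 → p1 → p4 → p1 → p4  → end p4, rejected
w4: p2 → p0 → p3 → p4 → p1 → p1 → p1 → p1 → p4  → end p4, rejected
w5: p2 → p1 → p4 → p1 → p4 → p3 → p1 → p4  → end p4, rejected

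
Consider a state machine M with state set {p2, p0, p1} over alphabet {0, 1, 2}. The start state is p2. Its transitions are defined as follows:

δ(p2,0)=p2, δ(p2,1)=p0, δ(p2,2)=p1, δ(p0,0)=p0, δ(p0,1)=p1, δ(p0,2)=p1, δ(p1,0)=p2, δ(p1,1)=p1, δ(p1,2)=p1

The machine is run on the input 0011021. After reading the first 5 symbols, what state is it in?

start at p2
read '0': p2 → p2
read '0': p2 → p2
read '1': p2 → p0
read '1': p0 → p1
read '0': p1 → p2
After 5 symbols: p2.

p2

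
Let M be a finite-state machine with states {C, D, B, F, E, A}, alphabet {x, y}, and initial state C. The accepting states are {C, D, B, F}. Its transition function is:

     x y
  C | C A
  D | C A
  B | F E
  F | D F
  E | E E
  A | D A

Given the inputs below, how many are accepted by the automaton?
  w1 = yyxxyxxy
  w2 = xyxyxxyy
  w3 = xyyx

1

w1: C → A → A → D → C → A → D → C → A  → end A, rejected
w2: C → C → A → D → A → D → C → A → A  → end A, rejected
w3: C → C → A → A → D  → end D, accepted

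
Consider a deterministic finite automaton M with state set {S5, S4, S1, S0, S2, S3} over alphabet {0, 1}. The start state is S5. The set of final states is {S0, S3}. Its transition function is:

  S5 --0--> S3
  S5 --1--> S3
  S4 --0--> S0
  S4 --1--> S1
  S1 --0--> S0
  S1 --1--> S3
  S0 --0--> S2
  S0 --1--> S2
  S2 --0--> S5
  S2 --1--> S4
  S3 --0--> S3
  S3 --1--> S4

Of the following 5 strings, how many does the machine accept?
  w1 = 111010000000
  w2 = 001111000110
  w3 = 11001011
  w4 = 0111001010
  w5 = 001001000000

3

w1: Trace: S5 -1-> S3 -1-> S4 -1-> S1 -0-> S0 -1-> S2 -0-> S5 -0-> S3 -0-> S3 -0-> S3 -0-> S3 -0-> S3 -0-> S3  → end S3, accepted
w2: Trace: S5 -0-> S3 -0-> S3 -1-> S4 -1-> S1 -1-> S3 -1-> S4 -0-> S0 -0-> S2 -0-> S5 -1-> S3 -1-> S4 -0-> S0  → end S0, accepted
w3: Trace: S5 -1-> S3 -1-> S4 -0-> S0 -0-> S2 -1-> S4 -0-> S0 -1-> S2 -1-> S4  → end S4, rejected
w4: Trace: S5 -0-> S3 -1-> S4 -1-> S1 -1-> S3 -0-> S3 -0-> S3 -1-> S4 -0-> S0 -1-> S2 -0-> S5  → end S5, rejected
w5: Trace: S5 -0-> S3 -0-> S3 -1-> S4 -0-> S0 -0-> S2 -1-> S4 -0-> S0 -0-> S2 -0-> S5 -0-> S3 -0-> S3 -0-> S3  → end S3, accepted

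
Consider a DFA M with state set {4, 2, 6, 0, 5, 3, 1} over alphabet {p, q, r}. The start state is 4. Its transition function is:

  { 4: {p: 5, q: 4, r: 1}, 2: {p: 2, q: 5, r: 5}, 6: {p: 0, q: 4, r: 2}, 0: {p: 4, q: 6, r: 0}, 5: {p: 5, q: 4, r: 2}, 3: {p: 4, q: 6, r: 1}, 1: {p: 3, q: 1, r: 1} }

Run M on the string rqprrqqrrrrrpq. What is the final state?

6

Trace: 4 -r-> 1 -q-> 1 -p-> 3 -r-> 1 -r-> 1 -q-> 1 -q-> 1 -r-> 1 -r-> 1 -r-> 1 -r-> 1 -r-> 1 -p-> 3 -q-> 6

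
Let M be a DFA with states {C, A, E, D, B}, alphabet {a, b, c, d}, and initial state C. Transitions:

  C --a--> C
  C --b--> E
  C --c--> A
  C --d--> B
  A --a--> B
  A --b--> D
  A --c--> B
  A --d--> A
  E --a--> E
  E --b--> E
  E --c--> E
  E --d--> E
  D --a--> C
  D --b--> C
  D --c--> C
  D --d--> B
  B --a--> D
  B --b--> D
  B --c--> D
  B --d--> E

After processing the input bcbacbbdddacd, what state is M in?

start at C
read 'b': C → E
read 'c': E → E
read 'b': E → E
read 'a': E → E
read 'c': E → E
read 'b': E → E
read 'b': E → E
read 'd': E → E
read 'd': E → E
read 'd': E → E
read 'a': E → E
read 'c': E → E
read 'd': E → E

E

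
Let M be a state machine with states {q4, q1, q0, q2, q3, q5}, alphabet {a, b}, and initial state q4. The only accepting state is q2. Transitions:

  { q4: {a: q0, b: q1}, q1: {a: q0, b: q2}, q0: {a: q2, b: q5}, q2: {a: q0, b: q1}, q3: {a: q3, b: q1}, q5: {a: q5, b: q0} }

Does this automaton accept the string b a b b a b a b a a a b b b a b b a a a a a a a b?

No

start at q4
read 'b': q4 → q1
read 'a': q1 → q0
read 'b': q0 → q5
read 'b': q5 → q0
read 'a': q0 → q2
read 'b': q2 → q1
read 'a': q1 → q0
read 'b': q0 → q5
read 'a': q5 → q5
read 'a': q5 → q5
read 'a': q5 → q5
read 'b': q5 → q0
read 'b': q0 → q5
read 'b': q5 → q0
read 'a': q0 → q2
read 'b': q2 → q1
read 'b': q1 → q2
read 'a': q2 → q0
read 'a': q0 → q2
read 'a': q2 → q0
read 'a': q0 → q2
read 'a': q2 → q0
read 'a': q0 → q2
read 'a': q2 → q0
read 'b': q0 → q5
End state q5 is not accepting.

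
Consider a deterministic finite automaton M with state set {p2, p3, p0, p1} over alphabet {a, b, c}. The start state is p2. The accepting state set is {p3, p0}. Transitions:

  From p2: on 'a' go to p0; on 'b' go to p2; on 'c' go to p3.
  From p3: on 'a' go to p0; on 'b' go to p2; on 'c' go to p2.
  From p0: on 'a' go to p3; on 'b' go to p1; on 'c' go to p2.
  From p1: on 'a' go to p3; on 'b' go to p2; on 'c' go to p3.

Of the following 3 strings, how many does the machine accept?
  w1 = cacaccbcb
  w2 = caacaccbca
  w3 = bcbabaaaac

1

w1: p2 → p3 → p0 → p2 → p0 → p2 → p3 → p2 → p3 → p2  → end p2, rejected
w2: p2 → p3 → p0 → p3 → p2 → p0 → p2 → p3 → p2 → p3 → p0  → end p0, accepted
w3: p2 → p2 → p3 → p2 → p0 → p1 → p3 → p0 → p3 → p0 → p2  → end p2, rejected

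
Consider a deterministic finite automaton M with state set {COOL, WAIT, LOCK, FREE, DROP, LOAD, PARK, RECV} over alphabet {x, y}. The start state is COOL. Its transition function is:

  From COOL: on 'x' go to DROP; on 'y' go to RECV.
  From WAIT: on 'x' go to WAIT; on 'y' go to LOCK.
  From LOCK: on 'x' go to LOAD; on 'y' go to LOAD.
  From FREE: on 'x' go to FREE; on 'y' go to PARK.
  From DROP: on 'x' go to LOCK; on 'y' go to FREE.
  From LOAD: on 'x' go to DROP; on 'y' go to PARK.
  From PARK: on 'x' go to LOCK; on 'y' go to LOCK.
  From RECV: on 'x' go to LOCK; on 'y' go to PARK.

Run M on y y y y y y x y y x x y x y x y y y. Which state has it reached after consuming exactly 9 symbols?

LOCK

start at COOL
read 'y': COOL → RECV
read 'y': RECV → PARK
read 'y': PARK → LOCK
read 'y': LOCK → LOAD
read 'y': LOAD → PARK
read 'y': PARK → LOCK
read 'x': LOCK → LOAD
read 'y': LOAD → PARK
read 'y': PARK → LOCK
After 9 symbols: LOCK.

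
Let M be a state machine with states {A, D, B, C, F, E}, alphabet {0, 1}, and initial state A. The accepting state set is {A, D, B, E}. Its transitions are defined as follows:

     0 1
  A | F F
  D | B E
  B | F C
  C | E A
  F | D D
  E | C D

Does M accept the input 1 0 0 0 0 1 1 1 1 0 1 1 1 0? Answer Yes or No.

Yes

A → F → D → B → F → D → E → D → E → D → B → C → A → F → D
End state D is accepting.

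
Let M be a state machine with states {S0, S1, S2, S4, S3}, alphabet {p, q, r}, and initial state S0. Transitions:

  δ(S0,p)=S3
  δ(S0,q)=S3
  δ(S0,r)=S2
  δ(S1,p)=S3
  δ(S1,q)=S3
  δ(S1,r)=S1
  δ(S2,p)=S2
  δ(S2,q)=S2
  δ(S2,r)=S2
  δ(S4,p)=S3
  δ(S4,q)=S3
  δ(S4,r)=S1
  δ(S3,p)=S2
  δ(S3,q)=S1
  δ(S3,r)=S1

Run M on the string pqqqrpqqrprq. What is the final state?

S3

start at S0
read 'p': S0 → S3
read 'q': S3 → S1
read 'q': S1 → S3
read 'q': S3 → S1
read 'r': S1 → S1
read 'p': S1 → S3
read 'q': S3 → S1
read 'q': S1 → S3
read 'r': S3 → S1
read 'p': S1 → S3
read 'r': S3 → S1
read 'q': S1 → S3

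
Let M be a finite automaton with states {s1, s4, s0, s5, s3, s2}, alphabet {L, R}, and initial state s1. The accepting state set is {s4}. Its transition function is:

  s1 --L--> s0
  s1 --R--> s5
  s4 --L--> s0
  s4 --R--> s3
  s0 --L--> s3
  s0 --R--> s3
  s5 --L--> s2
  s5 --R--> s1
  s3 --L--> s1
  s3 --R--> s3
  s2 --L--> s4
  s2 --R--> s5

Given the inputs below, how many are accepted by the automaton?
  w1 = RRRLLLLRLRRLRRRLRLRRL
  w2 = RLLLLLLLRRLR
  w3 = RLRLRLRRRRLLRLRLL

w1: s1 → s5 → s1 → s5 → s2 → s4 → s0 → s3 → s3 → s1 → s5 → s1 → s0 → s3 → s3 → s3 → s1 → s5 → s2 → s5 → s1 → s0  → end s0, rejected
w2: s1 → s5 → s2 → s4 → s0 → s3 → s1 → s0 → s3 → s3 → s3 → s1 → s5  → end s5, rejected
w3: s1 → s5 → s2 → s5 → s2 → s5 → s2 → s5 → s1 → s5 → s1 → s0 → s3 → s3 → s1 → s5 → s2 → s4  → end s4, accepted

1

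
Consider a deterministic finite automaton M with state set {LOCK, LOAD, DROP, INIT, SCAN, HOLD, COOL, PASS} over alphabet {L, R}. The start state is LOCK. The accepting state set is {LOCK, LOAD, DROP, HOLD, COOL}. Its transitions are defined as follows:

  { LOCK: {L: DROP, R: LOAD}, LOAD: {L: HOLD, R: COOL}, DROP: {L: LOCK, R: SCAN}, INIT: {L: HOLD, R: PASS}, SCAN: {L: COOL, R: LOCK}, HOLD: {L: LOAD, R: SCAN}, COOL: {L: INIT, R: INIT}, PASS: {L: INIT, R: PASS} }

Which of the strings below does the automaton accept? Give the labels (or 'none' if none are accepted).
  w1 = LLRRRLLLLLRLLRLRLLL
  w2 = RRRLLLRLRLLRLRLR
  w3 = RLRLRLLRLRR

w1

w1:
  start at LOCK
  read 'L': LOCK → DROP
  read 'L': DROP → LOCK
  read 'R': LOCK → LOAD
  read 'R': LOAD → COOL
  read 'R': COOL → INIT
  read 'L': INIT → HOLD
  read 'L': HOLD → LOAD
  read 'L': LOAD → HOLD
  read 'L': HOLD → LOAD
  read 'L': LOAD → HOLD
  read 'R': HOLD → SCAN
  read 'L': SCAN → COOL
  read 'L': COOL → INIT
  read 'R': INIT → PASS
  read 'L': PASS → INIT
  read 'R': INIT → PASS
  read 'L': PASS → INIT
  read 'L': INIT → HOLD
  read 'L': HOLD → LOAD
  end LOAD, accepted
w2:
  start at LOCK
  read 'R': LOCK → LOAD
  read 'R': LOAD → COOL
  read 'R': COOL → INIT
  read 'L': INIT → HOLD
  read 'L': HOLD → LOAD
  read 'L': LOAD → HOLD
  read 'R': HOLD → SCAN
  read 'L': SCAN → COOL
  read 'R': COOL → INIT
  read 'L': INIT → HOLD
  read 'L': HOLD → LOAD
  read 'R': LOAD → COOL
  read 'L': COOL → INIT
  read 'R': INIT → PASS
  read 'L': PASS → INIT
  read 'R': INIT → PASS
  end PASS, rejected
w3:
  start at LOCK
  read 'R': LOCK → LOAD
  read 'L': LOAD → HOLD
  read 'R': HOLD → SCAN
  read 'L': SCAN → COOL
  read 'R': COOL → INIT
  read 'L': INIT → HOLD
  read 'L': HOLD → LOAD
  read 'R': LOAD → COOL
  read 'L': COOL → INIT
  read 'R': INIT → PASS
  read 'R': PASS → PASS
  end PASS, rejected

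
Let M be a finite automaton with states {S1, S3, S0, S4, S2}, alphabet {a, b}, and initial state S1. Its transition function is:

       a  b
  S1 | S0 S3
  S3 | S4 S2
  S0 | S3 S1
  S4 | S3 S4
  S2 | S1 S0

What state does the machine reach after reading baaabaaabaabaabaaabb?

start at S1
read 'b': S1 → S3
read 'a': S3 → S4
read 'a': S4 → S3
read 'a': S3 → S4
read 'b': S4 → S4
read 'a': S4 → S3
read 'a': S3 → S4
read 'a': S4 → S3
read 'b': S3 → S2
read 'a': S2 → S1
read 'a': S1 → S0
read 'b': S0 → S1
read 'a': S1 → S0
read 'a': S0 → S3
read 'b': S3 → S2
read 'a': S2 → S1
read 'a': S1 → S0
read 'a': S0 → S3
read 'b': S3 → S2
read 'b': S2 → S0

S0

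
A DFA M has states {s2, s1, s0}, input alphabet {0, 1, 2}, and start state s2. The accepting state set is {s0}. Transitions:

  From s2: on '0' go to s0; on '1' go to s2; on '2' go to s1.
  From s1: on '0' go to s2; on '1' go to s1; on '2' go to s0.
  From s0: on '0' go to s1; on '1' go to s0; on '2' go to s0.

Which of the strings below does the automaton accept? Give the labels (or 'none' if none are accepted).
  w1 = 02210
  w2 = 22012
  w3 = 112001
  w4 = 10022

w2, w3, w4

w1: Trace: s2 -0-> s0 -2-> s0 -2-> s0 -1-> s0 -0-> s1  → end s1, rejected
w2: Trace: s2 -2-> s1 -2-> s0 -0-> s1 -1-> s1 -2-> s0  → end s0, accepted
w3: Trace: s2 -1-> s2 -1-> s2 -2-> s1 -0-> s2 -0-> s0 -1-> s0  → end s0, accepted
w4: Trace: s2 -1-> s2 -0-> s0 -0-> s1 -2-> s0 -2-> s0  → end s0, accepted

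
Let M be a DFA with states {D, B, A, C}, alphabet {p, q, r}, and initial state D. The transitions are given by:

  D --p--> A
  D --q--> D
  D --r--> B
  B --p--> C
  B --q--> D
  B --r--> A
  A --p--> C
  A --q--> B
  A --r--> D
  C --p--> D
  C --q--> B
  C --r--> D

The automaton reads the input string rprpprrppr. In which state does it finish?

B

start at D
read 'r': D → B
read 'p': B → C
read 'r': C → D
read 'p': D → A
read 'p': A → C
read 'r': C → D
read 'r': D → B
read 'p': B → C
read 'p': C → D
read 'r': D → B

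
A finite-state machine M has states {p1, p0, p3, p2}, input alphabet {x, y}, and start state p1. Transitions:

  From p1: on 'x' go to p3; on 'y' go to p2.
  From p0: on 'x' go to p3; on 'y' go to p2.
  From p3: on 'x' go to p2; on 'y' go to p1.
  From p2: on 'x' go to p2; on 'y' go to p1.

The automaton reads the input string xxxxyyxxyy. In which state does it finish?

Trace: p1 -x-> p3 -x-> p2 -x-> p2 -x-> p2 -y-> p1 -y-> p2 -x-> p2 -x-> p2 -y-> p1 -y-> p2

p2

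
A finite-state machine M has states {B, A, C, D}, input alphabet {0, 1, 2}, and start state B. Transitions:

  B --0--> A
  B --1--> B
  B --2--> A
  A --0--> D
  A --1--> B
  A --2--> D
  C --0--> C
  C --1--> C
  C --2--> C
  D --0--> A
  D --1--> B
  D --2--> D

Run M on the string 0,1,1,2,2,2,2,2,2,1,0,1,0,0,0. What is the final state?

A

B → A → B → B → A → D → D → D → D → D → B → A → B → A → D → A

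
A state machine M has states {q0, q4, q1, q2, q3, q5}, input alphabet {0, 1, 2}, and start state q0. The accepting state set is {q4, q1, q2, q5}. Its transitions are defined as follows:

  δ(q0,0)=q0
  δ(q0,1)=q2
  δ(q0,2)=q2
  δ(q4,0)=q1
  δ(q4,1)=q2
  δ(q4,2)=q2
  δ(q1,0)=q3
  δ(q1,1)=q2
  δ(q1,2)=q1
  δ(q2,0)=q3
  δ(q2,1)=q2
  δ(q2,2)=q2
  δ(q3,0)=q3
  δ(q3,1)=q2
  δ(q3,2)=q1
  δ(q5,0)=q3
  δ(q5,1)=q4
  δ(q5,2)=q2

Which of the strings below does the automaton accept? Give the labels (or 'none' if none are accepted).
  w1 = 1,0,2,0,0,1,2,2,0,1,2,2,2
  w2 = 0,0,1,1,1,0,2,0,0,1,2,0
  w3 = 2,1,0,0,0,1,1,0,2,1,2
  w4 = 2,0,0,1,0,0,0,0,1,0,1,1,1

w1: Trace: q0 -1-> q2 -0-> q3 -2-> q1 -0-> q3 -0-> q3 -1-> q2 -2-> q2 -2-> q2 -0-> q3 -1-> q2 -2-> q2 -2-> q2 -2-> q2  → end q2, accepted
w2: Trace: q0 -0-> q0 -0-> q0 -1-> q2 -1-> q2 -1-> q2 -0-> q3 -2-> q1 -0-> q3 -0-> q3 -1-> q2 -2-> q2 -0-> q3  → end q3, rejected
w3: Trace: q0 -2-> q2 -1-> q2 -0-> q3 -0-> q3 -0-> q3 -1-> q2 -1-> q2 -0-> q3 -2-> q1 -1-> q2 -2-> q2  → end q2, accepted
w4: Trace: q0 -2-> q2 -0-> q3 -0-> q3 -1-> q2 -0-> q3 -0-> q3 -0-> q3 -0-> q3 -1-> q2 -0-> q3 -1-> q2 -1-> q2 -1-> q2  → end q2, accepted

w1, w3, w4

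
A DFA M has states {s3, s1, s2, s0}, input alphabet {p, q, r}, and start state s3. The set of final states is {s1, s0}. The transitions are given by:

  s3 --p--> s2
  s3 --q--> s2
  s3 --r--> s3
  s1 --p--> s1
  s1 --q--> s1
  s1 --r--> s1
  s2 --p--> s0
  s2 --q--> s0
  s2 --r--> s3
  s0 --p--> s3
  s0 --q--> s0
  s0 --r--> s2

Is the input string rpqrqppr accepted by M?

No

s3 → s3 → s2 → s0 → s2 → s0 → s3 → s2 → s3
End state s3 is not accepting.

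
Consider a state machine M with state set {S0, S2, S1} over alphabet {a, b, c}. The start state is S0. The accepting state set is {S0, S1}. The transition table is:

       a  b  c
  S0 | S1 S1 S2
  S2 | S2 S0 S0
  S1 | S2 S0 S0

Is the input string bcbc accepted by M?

Yes

start at S0
read 'b': S0 → S1
read 'c': S1 → S0
read 'b': S0 → S1
read 'c': S1 → S0
End state S0 is accepting.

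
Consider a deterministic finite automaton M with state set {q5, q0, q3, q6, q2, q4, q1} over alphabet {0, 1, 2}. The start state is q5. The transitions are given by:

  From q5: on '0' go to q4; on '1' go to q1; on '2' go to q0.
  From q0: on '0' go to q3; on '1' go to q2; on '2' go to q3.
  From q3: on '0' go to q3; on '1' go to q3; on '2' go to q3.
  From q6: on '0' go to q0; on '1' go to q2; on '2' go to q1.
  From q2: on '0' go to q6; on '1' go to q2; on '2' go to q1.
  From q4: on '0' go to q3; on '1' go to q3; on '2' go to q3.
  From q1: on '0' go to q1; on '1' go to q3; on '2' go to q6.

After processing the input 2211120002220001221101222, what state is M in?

q5 → q0 → q3 → q3 → q3 → q3 → q3 → q3 → q3 → q3 → q3 → q3 → q3 → q3 → q3 → q3 → q3 → q3 → q3 → q3 → q3 → q3 → q3 → q3 → q3 → q3

q3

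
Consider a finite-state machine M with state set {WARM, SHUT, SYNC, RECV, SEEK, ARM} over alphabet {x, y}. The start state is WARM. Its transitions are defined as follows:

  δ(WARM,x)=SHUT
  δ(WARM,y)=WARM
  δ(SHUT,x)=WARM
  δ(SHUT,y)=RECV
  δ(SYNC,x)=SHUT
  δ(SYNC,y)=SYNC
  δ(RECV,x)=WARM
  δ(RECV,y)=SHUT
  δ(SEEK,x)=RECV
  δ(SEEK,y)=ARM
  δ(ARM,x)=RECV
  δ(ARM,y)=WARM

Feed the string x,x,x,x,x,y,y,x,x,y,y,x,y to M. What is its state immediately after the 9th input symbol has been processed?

SHUT

WARM → SHUT → WARM → SHUT → WARM → SHUT → RECV → SHUT → WARM → SHUT
After 9 symbols: SHUT.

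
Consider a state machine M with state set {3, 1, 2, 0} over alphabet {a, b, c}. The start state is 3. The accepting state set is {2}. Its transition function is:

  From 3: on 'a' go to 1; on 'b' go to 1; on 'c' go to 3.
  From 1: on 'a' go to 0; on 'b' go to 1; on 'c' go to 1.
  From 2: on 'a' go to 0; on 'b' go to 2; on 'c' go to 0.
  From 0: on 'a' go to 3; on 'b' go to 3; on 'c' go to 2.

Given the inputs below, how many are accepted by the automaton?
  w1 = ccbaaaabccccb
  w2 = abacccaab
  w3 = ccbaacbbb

w1: Trace: 3 -c-> 3 -c-> 3 -b-> 1 -a-> 0 -a-> 3 -a-> 1 -a-> 0 -b-> 3 -c-> 3 -c-> 3 -c-> 3 -c-> 3 -b-> 1  → end 1, rejected
w2: Trace: 3 -a-> 1 -b-> 1 -a-> 0 -c-> 2 -c-> 0 -c-> 2 -a-> 0 -a-> 3 -b-> 1  → end 1, rejected
w3: Trace: 3 -c-> 3 -c-> 3 -b-> 1 -a-> 0 -a-> 3 -c-> 3 -b-> 1 -b-> 1 -b-> 1  → end 1, rejected

0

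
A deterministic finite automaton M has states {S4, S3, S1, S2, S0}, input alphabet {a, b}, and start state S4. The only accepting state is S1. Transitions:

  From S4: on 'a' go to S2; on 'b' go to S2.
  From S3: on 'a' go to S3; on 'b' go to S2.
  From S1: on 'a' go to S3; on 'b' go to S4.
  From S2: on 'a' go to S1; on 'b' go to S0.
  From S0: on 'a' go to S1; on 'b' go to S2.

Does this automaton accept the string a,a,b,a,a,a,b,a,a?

No

Trace: S4 -a-> S2 -a-> S1 -b-> S4 -a-> S2 -a-> S1 -a-> S3 -b-> S2 -a-> S1 -a-> S3
End state S3 is not accepting.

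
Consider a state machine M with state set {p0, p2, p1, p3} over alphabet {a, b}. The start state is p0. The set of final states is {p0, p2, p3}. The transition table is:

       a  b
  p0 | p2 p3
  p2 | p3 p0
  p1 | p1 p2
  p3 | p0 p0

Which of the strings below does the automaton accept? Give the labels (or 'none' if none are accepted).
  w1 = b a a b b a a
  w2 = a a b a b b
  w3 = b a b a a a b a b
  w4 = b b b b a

w1, w2, w3, w4

w1: p0 → p3 → p0 → p2 → p0 → p3 → p0 → p2  → end p2, accepted
w2: p0 → p2 → p3 → p0 → p2 → p0 → p3  → end p3, accepted
w3: p0 → p3 → p0 → p3 → p0 → p2 → p3 → p0 → p2 → p0  → end p0, accepted
w4: p0 → p3 → p0 → p3 → p0 → p2  → end p2, accepted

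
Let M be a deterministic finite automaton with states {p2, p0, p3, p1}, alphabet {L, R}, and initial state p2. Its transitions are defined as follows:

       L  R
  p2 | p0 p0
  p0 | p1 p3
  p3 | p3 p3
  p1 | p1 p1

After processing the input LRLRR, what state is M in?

p3

start at p2
read 'L': p2 → p0
read 'R': p0 → p3
read 'L': p3 → p3
read 'R': p3 → p3
read 'R': p3 → p3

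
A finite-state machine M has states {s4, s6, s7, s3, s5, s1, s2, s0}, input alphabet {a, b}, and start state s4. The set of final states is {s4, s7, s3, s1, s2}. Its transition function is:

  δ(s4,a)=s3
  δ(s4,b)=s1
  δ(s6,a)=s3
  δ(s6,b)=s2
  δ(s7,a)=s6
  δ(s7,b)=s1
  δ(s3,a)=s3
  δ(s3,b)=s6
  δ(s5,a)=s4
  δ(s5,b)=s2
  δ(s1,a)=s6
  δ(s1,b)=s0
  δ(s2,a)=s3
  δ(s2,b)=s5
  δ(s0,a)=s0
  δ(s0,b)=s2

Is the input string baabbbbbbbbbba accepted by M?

start at s4
read 'b': s4 → s1
read 'a': s1 → s6
read 'a': s6 → s3
read 'b': s3 → s6
read 'b': s6 → s2
read 'b': s2 → s5
read 'b': s5 → s2
read 'b': s2 → s5
read 'b': s5 → s2
read 'b': s2 → s5
read 'b': s5 → s2
read 'b': s2 → s5
read 'b': s5 → s2
read 'a': s2 → s3
End state s3 is accepting.

Yes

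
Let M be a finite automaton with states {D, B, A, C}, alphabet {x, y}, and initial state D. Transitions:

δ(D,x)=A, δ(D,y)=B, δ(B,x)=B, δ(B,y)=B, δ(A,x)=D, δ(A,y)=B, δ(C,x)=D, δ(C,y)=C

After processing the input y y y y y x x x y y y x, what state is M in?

start at D
read 'y': D → B
read 'y': B → B
read 'y': B → B
read 'y': B → B
read 'y': B → B
read 'x': B → B
read 'x': B → B
read 'x': B → B
read 'y': B → B
read 'y': B → B
read 'y': B → B
read 'x': B → B

B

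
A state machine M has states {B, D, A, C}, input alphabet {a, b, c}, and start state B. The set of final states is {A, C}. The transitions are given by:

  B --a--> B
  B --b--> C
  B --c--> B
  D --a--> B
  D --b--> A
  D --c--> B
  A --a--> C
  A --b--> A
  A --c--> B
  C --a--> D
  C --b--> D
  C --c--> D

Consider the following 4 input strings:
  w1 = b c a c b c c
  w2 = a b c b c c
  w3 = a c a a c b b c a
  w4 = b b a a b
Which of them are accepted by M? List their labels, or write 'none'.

w4

w1: B → C → D → B → B → C → D → B  → end B, rejected
w2: B → B → C → D → A → B → B  → end B, rejected
w3: B → B → B → B → B → B → C → D → B → B  → end B, rejected
w4: B → C → D → B → B → C  → end C, accepted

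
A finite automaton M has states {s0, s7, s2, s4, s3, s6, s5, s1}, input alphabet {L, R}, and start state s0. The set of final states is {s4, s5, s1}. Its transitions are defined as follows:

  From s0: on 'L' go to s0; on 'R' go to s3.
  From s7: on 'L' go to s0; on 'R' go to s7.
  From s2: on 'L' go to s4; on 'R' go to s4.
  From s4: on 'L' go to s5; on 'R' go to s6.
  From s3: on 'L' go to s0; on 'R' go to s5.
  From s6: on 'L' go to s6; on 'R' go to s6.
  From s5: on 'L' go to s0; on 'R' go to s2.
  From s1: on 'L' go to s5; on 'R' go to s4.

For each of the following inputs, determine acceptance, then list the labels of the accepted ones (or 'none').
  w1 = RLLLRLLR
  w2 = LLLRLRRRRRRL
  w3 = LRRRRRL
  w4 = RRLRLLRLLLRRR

none

w1: Trace: s0 -R-> s3 -L-> s0 -L-> s0 -L-> s0 -R-> s3 -L-> s0 -L-> s0 -R-> s3  → end s3, rejected
w2: Trace: s0 -L-> s0 -L-> s0 -L-> s0 -R-> s3 -L-> s0 -R-> s3 -R-> s5 -R-> s2 -R-> s4 -R-> s6 -R-> s6 -L-> s6  → end s6, rejected
w3: Trace: s0 -L-> s0 -R-> s3 -R-> s5 -R-> s2 -R-> s4 -R-> s6 -L-> s6  → end s6, rejected
w4: Trace: s0 -R-> s3 -R-> s5 -L-> s0 -R-> s3 -L-> s0 -L-> s0 -R-> s3 -L-> s0 -L-> s0 -L-> s0 -R-> s3 -R-> s5 -R-> s2  → end s2, rejected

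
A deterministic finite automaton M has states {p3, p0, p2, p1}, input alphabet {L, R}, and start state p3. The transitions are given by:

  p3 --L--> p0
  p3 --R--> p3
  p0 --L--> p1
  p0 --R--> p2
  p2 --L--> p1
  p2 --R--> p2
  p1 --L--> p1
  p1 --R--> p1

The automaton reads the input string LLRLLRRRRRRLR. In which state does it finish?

start at p3
read 'L': p3 → p0
read 'L': p0 → p1
read 'R': p1 → p1
read 'L': p1 → p1
read 'L': p1 → p1
read 'R': p1 → p1
read 'R': p1 → p1
read 'R': p1 → p1
read 'R': p1 → p1
read 'R': p1 → p1
read 'R': p1 → p1
read 'L': p1 → p1
read 'R': p1 → p1

p1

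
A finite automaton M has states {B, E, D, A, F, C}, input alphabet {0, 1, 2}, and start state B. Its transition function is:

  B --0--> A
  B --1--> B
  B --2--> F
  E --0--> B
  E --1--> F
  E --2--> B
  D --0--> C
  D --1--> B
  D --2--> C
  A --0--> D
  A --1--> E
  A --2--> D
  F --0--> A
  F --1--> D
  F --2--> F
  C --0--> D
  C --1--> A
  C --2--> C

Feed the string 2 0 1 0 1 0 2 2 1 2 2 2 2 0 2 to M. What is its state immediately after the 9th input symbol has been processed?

start at B
read '2': B → F
read '0': F → A
read '1': A → E
read '0': E → B
read '1': B → B
read '0': B → A
read '2': A → D
read '2': D → C
read '1': C → A
After 9 symbols: A.

A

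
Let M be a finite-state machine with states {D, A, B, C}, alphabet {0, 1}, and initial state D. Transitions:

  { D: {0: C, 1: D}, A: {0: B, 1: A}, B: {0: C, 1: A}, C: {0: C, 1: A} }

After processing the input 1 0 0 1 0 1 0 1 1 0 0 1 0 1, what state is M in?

start at D
read '1': D → D
read '0': D → C
read '0': C → C
read '1': C → A
read '0': A → B
read '1': B → A
read '0': A → B
read '1': B → A
read '1': A → A
read '0': A → B
read '0': B → C
read '1': C → A
read '0': A → B
read '1': B → A

A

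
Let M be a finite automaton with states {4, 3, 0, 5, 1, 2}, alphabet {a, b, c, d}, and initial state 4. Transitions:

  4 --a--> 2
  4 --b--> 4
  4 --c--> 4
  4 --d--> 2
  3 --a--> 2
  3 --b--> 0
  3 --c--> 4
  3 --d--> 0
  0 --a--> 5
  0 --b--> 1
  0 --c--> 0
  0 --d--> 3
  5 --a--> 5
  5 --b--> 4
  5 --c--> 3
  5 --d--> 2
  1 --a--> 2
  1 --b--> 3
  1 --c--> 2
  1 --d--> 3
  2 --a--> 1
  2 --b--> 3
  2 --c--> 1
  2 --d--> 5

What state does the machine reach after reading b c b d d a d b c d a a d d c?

start at 4
read 'b': 4 → 4
read 'c': 4 → 4
read 'b': 4 → 4
read 'd': 4 → 2
read 'd': 2 → 5
read 'a': 5 → 5
read 'd': 5 → 2
read 'b': 2 → 3
read 'c': 3 → 4
read 'd': 4 → 2
read 'a': 2 → 1
read 'a': 1 → 2
read 'd': 2 → 5
read 'd': 5 → 2
read 'c': 2 → 1

1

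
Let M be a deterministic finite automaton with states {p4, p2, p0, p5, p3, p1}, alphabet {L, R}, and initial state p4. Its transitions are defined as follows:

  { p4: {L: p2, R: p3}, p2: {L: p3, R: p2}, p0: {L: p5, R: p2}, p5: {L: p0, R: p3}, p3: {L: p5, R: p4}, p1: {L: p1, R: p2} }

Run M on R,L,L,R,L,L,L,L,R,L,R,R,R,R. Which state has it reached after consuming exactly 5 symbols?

p3

start at p4
read 'R': p4 → p3
read 'L': p3 → p5
read 'L': p5 → p0
read 'R': p0 → p2
read 'L': p2 → p3
After 5 symbols: p3.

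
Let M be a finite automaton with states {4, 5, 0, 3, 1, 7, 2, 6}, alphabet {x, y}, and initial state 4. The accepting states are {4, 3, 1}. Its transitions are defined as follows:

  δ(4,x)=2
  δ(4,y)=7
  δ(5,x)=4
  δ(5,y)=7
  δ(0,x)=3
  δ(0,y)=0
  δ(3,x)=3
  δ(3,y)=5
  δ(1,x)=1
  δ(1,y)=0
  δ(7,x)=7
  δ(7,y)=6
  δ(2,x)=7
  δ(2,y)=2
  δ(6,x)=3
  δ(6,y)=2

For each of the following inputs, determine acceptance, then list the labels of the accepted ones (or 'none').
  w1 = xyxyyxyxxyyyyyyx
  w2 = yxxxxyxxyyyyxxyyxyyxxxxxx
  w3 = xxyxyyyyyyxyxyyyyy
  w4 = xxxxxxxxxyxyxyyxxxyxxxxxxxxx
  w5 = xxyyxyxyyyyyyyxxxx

none

w1:
  start at 4
  read 'x': 4 → 2
  read 'y': 2 → 2
  read 'x': 2 → 7
  read 'y': 7 → 6
  read 'y': 6 → 2
  read 'x': 2 → 7
  read 'y': 7 → 6
  read 'x': 6 → 3
  read 'x': 3 → 3
  read 'y': 3 → 5
  read 'y': 5 → 7
  read 'y': 7 → 6
  read 'y': 6 → 2
  read 'y': 2 → 2
  read 'y': 2 → 2
  read 'x': 2 → 7
  end 7, rejected
w2:
  start at 4
  read 'y': 4 → 7
  read 'x': 7 → 7
  read 'x': 7 → 7
  read 'x': 7 → 7
  read 'x': 7 → 7
  read 'y': 7 → 6
  read 'x': 6 → 3
  read 'x': 3 → 3
  read 'y': 3 → 5
  read 'y': 5 → 7
  read 'y': 7 → 6
  read 'y': 6 → 2
  read 'x': 2 → 7
  read 'x': 7 → 7
  read 'y': 7 → 6
  read 'y': 6 → 2
  read 'x': 2 → 7
  read 'y': 7 → 6
  read 'y': 6 → 2
  read 'x': 2 → 7
  read 'x': 7 → 7
  read 'x': 7 → 7
  read 'x': 7 → 7
  read 'x': 7 → 7
  read 'x': 7 → 7
  end 7, rejected
w3:
  start at 4
  read 'x': 4 → 2
  read 'x': 2 → 7
  read 'y': 7 → 6
  read 'x': 6 → 3
  read 'y': 3 → 5
  read 'y': 5 → 7
  read 'y': 7 → 6
  read 'y': 6 → 2
  read 'y': 2 → 2
  read 'y': 2 → 2
  read 'x': 2 → 7
  read 'y': 7 → 6
  read 'x': 6 → 3
  read 'y': 3 → 5
  read 'y': 5 → 7
  read 'y': 7 → 6
  read 'y': 6 → 2
  read 'y': 2 → 2
  end 2, rejected
w4:
  start at 4
  read 'x': 4 → 2
  read 'x': 2 → 7
  read 'x': 7 → 7
  read 'x': 7 → 7
  read 'x': 7 → 7
  read 'x': 7 → 7
  read 'x': 7 → 7
  read 'x': 7 → 7
  read 'x': 7 → 7
  read 'y': 7 → 6
  read 'x': 6 → 3
  read 'y': 3 → 5
  read 'x': 5 → 4
  read 'y': 4 → 7
  read 'y': 7 → 6
  read 'x': 6 → 3
  read 'x': 3 → 3
  read 'x': 3 → 3
  read 'y': 3 → 5
  read 'x': 5 → 4
  read 'x': 4 → 2
  read 'x': 2 → 7
  read 'x': 7 → 7
  read 'x': 7 → 7
  read 'x': 7 → 7
  read 'x': 7 → 7
  read 'x': 7 → 7
  read 'x': 7 → 7
  end 7, rejected
w5:
  start at 4
  read 'x': 4 → 2
  read 'x': 2 → 7
  read 'y': 7 → 6
  read 'y': 6 → 2
  read 'x': 2 → 7
  read 'y': 7 → 6
  read 'x': 6 → 3
  read 'y': 3 → 5
  read 'y': 5 → 7
  read 'y': 7 → 6
  read 'y': 6 → 2
  read 'y': 2 → 2
  read 'y': 2 → 2
  read 'y': 2 → 2
  read 'x': 2 → 7
  read 'x': 7 → 7
  read 'x': 7 → 7
  read 'x': 7 → 7
  end 7, rejected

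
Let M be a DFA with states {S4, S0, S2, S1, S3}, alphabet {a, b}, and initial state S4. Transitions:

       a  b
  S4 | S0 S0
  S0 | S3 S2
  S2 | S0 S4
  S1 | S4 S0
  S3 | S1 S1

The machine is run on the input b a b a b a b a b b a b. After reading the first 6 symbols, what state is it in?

start at S4
read 'b': S4 → S0
read 'a': S0 → S3
read 'b': S3 → S1
read 'a': S1 → S4
read 'b': S4 → S0
read 'a': S0 → S3
After 6 symbols: S3.

S3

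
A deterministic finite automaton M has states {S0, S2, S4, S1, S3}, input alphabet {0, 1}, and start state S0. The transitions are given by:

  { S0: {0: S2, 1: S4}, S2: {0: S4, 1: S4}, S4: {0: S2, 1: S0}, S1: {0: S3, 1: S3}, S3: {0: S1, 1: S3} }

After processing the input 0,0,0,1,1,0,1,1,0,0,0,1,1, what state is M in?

S0

start at S0
read '0': S0 → S2
read '0': S2 → S4
read '0': S4 → S2
read '1': S2 → S4
read '1': S4 → S0
read '0': S0 → S2
read '1': S2 → S4
read '1': S4 → S0
read '0': S0 → S2
read '0': S2 → S4
read '0': S4 → S2
read '1': S2 → S4
read '1': S4 → S0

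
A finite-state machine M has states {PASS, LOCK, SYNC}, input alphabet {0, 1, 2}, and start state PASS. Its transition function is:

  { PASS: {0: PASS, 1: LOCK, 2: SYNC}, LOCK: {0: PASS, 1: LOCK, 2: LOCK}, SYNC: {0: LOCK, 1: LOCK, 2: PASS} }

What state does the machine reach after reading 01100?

PASS

start at PASS
read '0': PASS → PASS
read '1': PASS → LOCK
read '1': LOCK → LOCK
read '0': LOCK → PASS
read '0': PASS → PASS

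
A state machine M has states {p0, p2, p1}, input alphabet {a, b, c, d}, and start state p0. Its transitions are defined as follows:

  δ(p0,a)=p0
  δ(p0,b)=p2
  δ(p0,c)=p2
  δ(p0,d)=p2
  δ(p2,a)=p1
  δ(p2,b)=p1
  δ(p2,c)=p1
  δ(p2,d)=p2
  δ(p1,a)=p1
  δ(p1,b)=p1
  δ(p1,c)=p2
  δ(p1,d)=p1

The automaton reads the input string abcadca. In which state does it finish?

p1

Trace: p0 -a-> p0 -b-> p2 -c-> p1 -a-> p1 -d-> p1 -c-> p2 -a-> p1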